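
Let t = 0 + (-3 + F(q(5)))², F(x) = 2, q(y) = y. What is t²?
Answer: 1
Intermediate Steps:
t = 1 (t = 0 + (-3 + 2)² = 0 + (-1)² = 0 + 1 = 1)
t² = 1² = 1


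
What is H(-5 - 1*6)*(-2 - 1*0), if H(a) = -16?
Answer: 32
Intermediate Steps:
H(-5 - 1*6)*(-2 - 1*0) = -16*(-2 - 1*0) = -16*(-2 + 0) = -16*(-2) = 32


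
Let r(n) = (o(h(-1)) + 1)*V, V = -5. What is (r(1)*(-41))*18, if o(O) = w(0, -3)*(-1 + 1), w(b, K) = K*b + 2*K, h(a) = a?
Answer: 3690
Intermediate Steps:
w(b, K) = 2*K + K*b
o(O) = 0 (o(O) = (-3*(2 + 0))*(-1 + 1) = -3*2*0 = -6*0 = 0)
r(n) = -5 (r(n) = (0 + 1)*(-5) = 1*(-5) = -5)
(r(1)*(-41))*18 = -5*(-41)*18 = 205*18 = 3690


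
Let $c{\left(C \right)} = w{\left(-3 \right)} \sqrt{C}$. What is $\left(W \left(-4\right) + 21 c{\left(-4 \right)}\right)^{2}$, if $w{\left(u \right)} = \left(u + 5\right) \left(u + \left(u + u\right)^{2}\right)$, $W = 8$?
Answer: $-7682960 - 177408 i \approx -7.683 \cdot 10^{6} - 1.7741 \cdot 10^{5} i$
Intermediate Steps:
$w{\left(u \right)} = \left(5 + u\right) \left(u + 4 u^{2}\right)$ ($w{\left(u \right)} = \left(5 + u\right) \left(u + \left(2 u\right)^{2}\right) = \left(5 + u\right) \left(u + 4 u^{2}\right)$)
$c{\left(C \right)} = 66 \sqrt{C}$ ($c{\left(C \right)} = - 3 \left(5 + 4 \left(-3\right)^{2} + 21 \left(-3\right)\right) \sqrt{C} = - 3 \left(5 + 4 \cdot 9 - 63\right) \sqrt{C} = - 3 \left(5 + 36 - 63\right) \sqrt{C} = \left(-3\right) \left(-22\right) \sqrt{C} = 66 \sqrt{C}$)
$\left(W \left(-4\right) + 21 c{\left(-4 \right)}\right)^{2} = \left(8 \left(-4\right) + 21 \cdot 66 \sqrt{-4}\right)^{2} = \left(-32 + 21 \cdot 66 \cdot 2 i\right)^{2} = \left(-32 + 21 \cdot 132 i\right)^{2} = \left(-32 + 2772 i\right)^{2}$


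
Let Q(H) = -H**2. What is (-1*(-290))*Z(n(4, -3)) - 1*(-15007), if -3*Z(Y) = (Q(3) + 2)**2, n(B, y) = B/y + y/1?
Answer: 30811/3 ≈ 10270.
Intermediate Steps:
n(B, y) = y + B/y (n(B, y) = B/y + y*1 = B/y + y = y + B/y)
Z(Y) = -49/3 (Z(Y) = -(-1*3**2 + 2)**2/3 = -(-1*9 + 2)**2/3 = -(-9 + 2)**2/3 = -1/3*(-7)**2 = -1/3*49 = -49/3)
(-1*(-290))*Z(n(4, -3)) - 1*(-15007) = -1*(-290)*(-49/3) - 1*(-15007) = 290*(-49/3) + 15007 = -14210/3 + 15007 = 30811/3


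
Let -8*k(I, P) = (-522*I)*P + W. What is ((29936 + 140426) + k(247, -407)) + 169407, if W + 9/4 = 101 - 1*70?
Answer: -199032059/32 ≈ -6.2198e+6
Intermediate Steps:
W = 115/4 (W = -9/4 + (101 - 1*70) = -9/4 + (101 - 70) = -9/4 + 31 = 115/4 ≈ 28.750)
k(I, P) = -115/32 + 261*I*P/4 (k(I, P) = -((-522*I)*P + 115/4)/8 = -(-522*I*P + 115/4)/8 = -(115/4 - 522*I*P)/8 = -115/32 + 261*I*P/4)
((29936 + 140426) + k(247, -407)) + 169407 = ((29936 + 140426) + (-115/32 + (261/4)*247*(-407))) + 169407 = (170362 + (-115/32 - 26238069/4)) + 169407 = (170362 - 209904667/32) + 169407 = -204453083/32 + 169407 = -199032059/32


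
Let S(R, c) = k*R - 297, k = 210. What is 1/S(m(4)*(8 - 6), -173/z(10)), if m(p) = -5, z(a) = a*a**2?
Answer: -1/2397 ≈ -0.00041719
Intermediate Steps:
z(a) = a**3
S(R, c) = -297 + 210*R (S(R, c) = 210*R - 297 = -297 + 210*R)
1/S(m(4)*(8 - 6), -173/z(10)) = 1/(-297 + 210*(-5*(8 - 6))) = 1/(-297 + 210*(-5*2)) = 1/(-297 + 210*(-10)) = 1/(-297 - 2100) = 1/(-2397) = -1/2397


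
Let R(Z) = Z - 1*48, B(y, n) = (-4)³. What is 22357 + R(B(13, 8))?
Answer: 22245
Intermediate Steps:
B(y, n) = -64
R(Z) = -48 + Z (R(Z) = Z - 48 = -48 + Z)
22357 + R(B(13, 8)) = 22357 + (-48 - 64) = 22357 - 112 = 22245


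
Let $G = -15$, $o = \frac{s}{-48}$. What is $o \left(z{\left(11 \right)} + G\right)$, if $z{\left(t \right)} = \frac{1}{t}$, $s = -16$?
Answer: $- \frac{164}{33} \approx -4.9697$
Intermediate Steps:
$o = \frac{1}{3}$ ($o = - \frac{16}{-48} = \left(-16\right) \left(- \frac{1}{48}\right) = \frac{1}{3} \approx 0.33333$)
$o \left(z{\left(11 \right)} + G\right) = \frac{\frac{1}{11} - 15}{3} = \frac{1}{3} \left(- \frac{164}{11}\right) = - \frac{164}{33}$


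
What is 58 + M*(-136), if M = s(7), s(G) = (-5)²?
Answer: -3342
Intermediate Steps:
s(G) = 25
M = 25
58 + M*(-136) = 58 + 25*(-136) = 58 - 3400 = -3342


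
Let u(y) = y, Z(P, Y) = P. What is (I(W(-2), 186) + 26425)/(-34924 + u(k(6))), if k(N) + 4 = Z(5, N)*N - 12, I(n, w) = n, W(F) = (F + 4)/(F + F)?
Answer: -52849/69820 ≈ -0.75693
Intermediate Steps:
W(F) = (4 + F)/(2*F) (W(F) = (4 + F)/((2*F)) = (4 + F)*(1/(2*F)) = (4 + F)/(2*F))
k(N) = -16 + 5*N (k(N) = -4 + (5*N - 12) = -4 + (-12 + 5*N) = -16 + 5*N)
(I(W(-2), 186) + 26425)/(-34924 + u(k(6))) = ((½)*(4 - 2)/(-2) + 26425)/(-34924 + (-16 + 5*6)) = ((½)*(-½)*2 + 26425)/(-34924 + (-16 + 30)) = (-½ + 26425)/(-34924 + 14) = (52849/2)/(-34910) = (52849/2)*(-1/34910) = -52849/69820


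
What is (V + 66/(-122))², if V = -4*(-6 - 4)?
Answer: 5793649/3721 ≈ 1557.0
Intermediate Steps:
V = 40 (V = -4*(-10) = 40)
(V + 66/(-122))² = (40 + 66/(-122))² = (40 + 66*(-1/122))² = (40 - 33/61)² = (2407/61)² = 5793649/3721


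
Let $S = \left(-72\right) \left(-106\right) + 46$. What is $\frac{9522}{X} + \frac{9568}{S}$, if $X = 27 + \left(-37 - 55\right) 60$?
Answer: $- \frac{3425482}{7029209} \approx -0.48732$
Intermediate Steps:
$S = 7678$ ($S = 7632 + 46 = 7678$)
$X = -5493$ ($X = 27 + \left(-37 - 55\right) 60 = 27 - 5520 = -5493$)
$\frac{9522}{X} + \frac{9568}{S} = \frac{9522}{-5493} + \frac{9568}{7678} = 9522 \left(- \frac{1}{5493}\right) + 9568 \cdot \frac{1}{7678} = - \frac{3174}{1831} + \frac{4784}{3839} = - \frac{3425482}{7029209}$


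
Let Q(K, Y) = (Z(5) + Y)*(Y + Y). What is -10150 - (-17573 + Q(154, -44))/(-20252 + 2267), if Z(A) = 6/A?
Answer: -304269261/29975 ≈ -10151.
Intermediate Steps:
Q(K, Y) = 2*Y*(6/5 + Y) (Q(K, Y) = (6/5 + Y)*(Y + Y) = (6*(⅕) + Y)*(2*Y) = (6/5 + Y)*(2*Y) = 2*Y*(6/5 + Y))
-10150 - (-17573 + Q(154, -44))/(-20252 + 2267) = -10150 - (-17573 + (⅖)*(-44)*(6 + 5*(-44)))/(-20252 + 2267) = -10150 - (-17573 + (⅖)*(-44)*(6 - 220))/(-17985) = -10150 - (-17573 + (⅖)*(-44)*(-214))*(-1)/17985 = -10150 - (-17573 + 18832/5)*(-1)/17985 = -10150 - (-69033)*(-1)/(5*17985) = -10150 - 1*23011/29975 = -10150 - 23011/29975 = -304269261/29975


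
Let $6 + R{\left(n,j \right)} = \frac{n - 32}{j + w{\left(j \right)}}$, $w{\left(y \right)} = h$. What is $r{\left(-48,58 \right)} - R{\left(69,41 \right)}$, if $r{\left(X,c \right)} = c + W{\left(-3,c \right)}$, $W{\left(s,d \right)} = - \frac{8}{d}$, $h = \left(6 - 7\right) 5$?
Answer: $\frac{65599}{1044} \approx 62.834$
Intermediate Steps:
$h = -5$ ($h = \left(6 - 7\right) 5 = \left(-1\right) 5 = -5$)
$w{\left(y \right)} = -5$
$r{\left(X,c \right)} = c - \frac{8}{c}$
$R{\left(n,j \right)} = -6 + \frac{-32 + n}{-5 + j}$ ($R{\left(n,j \right)} = -6 + \frac{n - 32}{j - 5} = -6 + \frac{-32 + n}{-5 + j}$)
$r{\left(-48,58 \right)} - R{\left(69,41 \right)} = \left(58 - \frac{8}{58}\right) - \frac{-2 + 69 - 246}{-5 + 41} = \left(58 - \frac{4}{29}\right) - \frac{-2 + 69 - 246}{36} = \left(58 - \frac{4}{29}\right) - \frac{1}{36} \left(-179\right) = \frac{1678}{29} - - \frac{179}{36} = \frac{1678}{29} + \frac{179}{36} = \frac{65599}{1044}$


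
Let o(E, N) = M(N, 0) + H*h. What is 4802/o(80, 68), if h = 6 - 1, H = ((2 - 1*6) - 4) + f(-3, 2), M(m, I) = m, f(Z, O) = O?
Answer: 2401/19 ≈ 126.37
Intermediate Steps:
H = -6 (H = ((2 - 1*6) - 4) + 2 = ((2 - 6) - 4) + 2 = (-4 - 4) + 2 = -8 + 2 = -6)
h = 5
o(E, N) = -30 + N (o(E, N) = N - 6*5 = N - 30 = -30 + N)
4802/o(80, 68) = 4802/(-30 + 68) = 4802/38 = 4802*(1/38) = 2401/19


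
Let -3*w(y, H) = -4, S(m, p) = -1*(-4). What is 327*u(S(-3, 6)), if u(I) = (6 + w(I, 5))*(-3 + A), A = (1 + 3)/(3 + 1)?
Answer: -4796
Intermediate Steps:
S(m, p) = 4
w(y, H) = 4/3 (w(y, H) = -1/3*(-4) = 4/3)
A = 1 (A = 4/4 = 4*(1/4) = 1)
u(I) = -44/3 (u(I) = (6 + 4/3)*(-3 + 1) = (22/3)*(-2) = -44/3)
327*u(S(-3, 6)) = 327*(-44/3) = -4796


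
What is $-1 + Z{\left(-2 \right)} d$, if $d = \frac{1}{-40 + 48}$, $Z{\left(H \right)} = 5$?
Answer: $- \frac{3}{8} \approx -0.375$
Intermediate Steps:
$d = \frac{1}{8} \approx 0.125$
$-1 + Z{\left(-2 \right)} d = -1 + 5 \cdot \frac{1}{8} = -1 + \frac{5}{8} = - \frac{3}{8}$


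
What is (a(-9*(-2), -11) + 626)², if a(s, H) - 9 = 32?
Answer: 444889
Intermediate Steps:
a(s, H) = 41 (a(s, H) = 9 + 32 = 41)
(a(-9*(-2), -11) + 626)² = (41 + 626)² = 667² = 444889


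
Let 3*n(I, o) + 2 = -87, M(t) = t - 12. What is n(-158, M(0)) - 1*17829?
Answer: -53576/3 ≈ -17859.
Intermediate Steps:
M(t) = -12 + t
n(I, o) = -89/3 (n(I, o) = -⅔ + (⅓)*(-87) = -⅔ - 29 = -89/3)
n(-158, M(0)) - 1*17829 = -89/3 - 1*17829 = -89/3 - 17829 = -53576/3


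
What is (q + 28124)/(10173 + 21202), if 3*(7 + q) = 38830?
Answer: 123181/94125 ≈ 1.3087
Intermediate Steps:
q = 38809/3 (q = -7 + (1/3)*38830 = -7 + 38830/3 = 38809/3 ≈ 12936.)
(q + 28124)/(10173 + 21202) = (38809/3 + 28124)/(10173 + 21202) = (123181/3)/31375 = (123181/3)*(1/31375) = 123181/94125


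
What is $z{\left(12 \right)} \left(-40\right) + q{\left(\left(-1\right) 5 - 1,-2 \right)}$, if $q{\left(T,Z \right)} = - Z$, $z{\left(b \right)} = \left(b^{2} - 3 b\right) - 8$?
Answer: $-3998$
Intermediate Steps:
$z{\left(b \right)} = -8 + b^{2} - 3 b$
$z{\left(12 \right)} \left(-40\right) + q{\left(\left(-1\right) 5 - 1,-2 \right)} = \left(-8 + 12^{2} - 36\right) \left(-40\right) - -2 = \left(-8 + 144 - 36\right) \left(-40\right) + 2 = 100 \left(-40\right) + 2 = -4000 + 2 = -3998$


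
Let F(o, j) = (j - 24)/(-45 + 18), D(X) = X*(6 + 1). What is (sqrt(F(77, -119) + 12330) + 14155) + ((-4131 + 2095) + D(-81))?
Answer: 11552 + 7*sqrt(20391)/9 ≈ 11663.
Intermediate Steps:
D(X) = 7*X (D(X) = X*7 = 7*X)
F(o, j) = 8/9 - j/27 (F(o, j) = (-24 + j)/(-27) = (-24 + j)*(-1/27) = 8/9 - j/27)
(sqrt(F(77, -119) + 12330) + 14155) + ((-4131 + 2095) + D(-81)) = (sqrt((8/9 - 1/27*(-119)) + 12330) + 14155) + ((-4131 + 2095) + 7*(-81)) = (sqrt((8/9 + 119/27) + 12330) + 14155) + (-2036 - 567) = (sqrt(143/27 + 12330) + 14155) - 2603 = (sqrt(333053/27) + 14155) - 2603 = (7*sqrt(20391)/9 + 14155) - 2603 = (14155 + 7*sqrt(20391)/9) - 2603 = 11552 + 7*sqrt(20391)/9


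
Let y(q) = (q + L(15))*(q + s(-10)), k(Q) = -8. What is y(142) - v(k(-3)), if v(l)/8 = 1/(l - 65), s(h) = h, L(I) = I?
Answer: 1512860/73 ≈ 20724.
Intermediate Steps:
v(l) = 8/(-65 + l) (v(l) = 8/(l - 65) = 8/(-65 + l))
y(q) = (-10 + q)*(15 + q) (y(q) = (q + 15)*(q - 10) = (15 + q)*(-10 + q) = (-10 + q)*(15 + q))
y(142) - v(k(-3)) = (-150 + 142² + 5*142) - 8/(-65 - 8) = (-150 + 20164 + 710) - 8/(-73) = 20724 - 8*(-1)/73 = 20724 - 1*(-8/73) = 20724 + 8/73 = 1512860/73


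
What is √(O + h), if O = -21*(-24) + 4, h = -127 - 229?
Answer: 2*√38 ≈ 12.329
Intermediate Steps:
h = -356
O = 508 (O = 504 + 4 = 508)
√(O + h) = √(508 - 356) = √152 = 2*√38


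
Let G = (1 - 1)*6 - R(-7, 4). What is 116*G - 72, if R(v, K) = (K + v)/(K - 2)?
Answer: 102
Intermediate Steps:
R(v, K) = (K + v)/(-2 + K)
G = 3/2 (G = (1 - 1)*6 - (4 - 7)/(-2 + 4) = 0*6 - (-3)/2 = 0 - (-3)/2 = 0 - 1*(-3/2) = 0 + 3/2 = 3/2 ≈ 1.5000)
116*G - 72 = 116*(3/2) - 72 = 174 - 72 = 102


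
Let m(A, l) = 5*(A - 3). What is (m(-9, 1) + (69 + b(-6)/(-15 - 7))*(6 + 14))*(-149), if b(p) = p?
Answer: -2172420/11 ≈ -1.9749e+5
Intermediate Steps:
m(A, l) = -15 + 5*A (m(A, l) = 5*(-3 + A) = -15 + 5*A)
(m(-9, 1) + (69 + b(-6)/(-15 - 7))*(6 + 14))*(-149) = ((-15 + 5*(-9)) + (69 - 6/(-15 - 7))*(6 + 14))*(-149) = ((-15 - 45) + (69 - 6/(-22))*20)*(-149) = (-60 + (69 - 6*(-1/22))*20)*(-149) = (-60 + (69 + 3/11)*20)*(-149) = (-60 + (762/11)*20)*(-149) = (-60 + 15240/11)*(-149) = (14580/11)*(-149) = -2172420/11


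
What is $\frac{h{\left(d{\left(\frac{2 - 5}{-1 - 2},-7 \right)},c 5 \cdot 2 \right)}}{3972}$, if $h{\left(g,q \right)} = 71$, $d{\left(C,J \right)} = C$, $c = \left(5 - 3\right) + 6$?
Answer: $\frac{71}{3972} \approx 0.017875$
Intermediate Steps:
$c = 8$ ($c = 2 + 6 = 8$)
$\frac{h{\left(d{\left(\frac{2 - 5}{-1 - 2},-7 \right)},c 5 \cdot 2 \right)}}{3972} = \frac{71}{3972}$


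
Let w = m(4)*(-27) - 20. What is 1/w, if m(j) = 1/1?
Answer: -1/47 ≈ -0.021277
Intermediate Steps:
m(j) = 1
w = -47 (w = 1*(-27) - 20 = -27 - 20 = -47)
1/w = 1/(-47) = -1/47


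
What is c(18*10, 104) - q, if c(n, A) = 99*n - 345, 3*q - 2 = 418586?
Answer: -366163/3 ≈ -1.2205e+5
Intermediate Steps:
q = 418588/3 (q = 2/3 + (1/3)*418586 = 2/3 + 418586/3 = 418588/3 ≈ 1.3953e+5)
c(n, A) = -345 + 99*n
c(18*10, 104) - q = (-345 + 99*(18*10)) - 1*418588/3 = (-345 + 99*180) - 418588/3 = (-345 + 17820) - 418588/3 = 17475 - 418588/3 = -366163/3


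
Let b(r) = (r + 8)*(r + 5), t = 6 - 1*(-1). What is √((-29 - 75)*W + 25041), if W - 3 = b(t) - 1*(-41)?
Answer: √1745 ≈ 41.773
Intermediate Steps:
t = 7 (t = 6 + 1 = 7)
b(r) = (5 + r)*(8 + r) (b(r) = (8 + r)*(5 + r) = (5 + r)*(8 + r))
W = 224 (W = 3 + ((40 + 7² + 13*7) - 1*(-41)) = 3 + ((40 + 49 + 91) + 41) = 3 + (180 + 41) = 3 + 221 = 224)
√((-29 - 75)*W + 25041) = √((-29 - 75)*224 + 25041) = √(-104*224 + 25041) = √(-23296 + 25041) = √1745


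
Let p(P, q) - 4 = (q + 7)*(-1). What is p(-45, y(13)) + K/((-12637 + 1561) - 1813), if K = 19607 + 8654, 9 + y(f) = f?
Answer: -118484/12889 ≈ -9.1926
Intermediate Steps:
y(f) = -9 + f
K = 28261
p(P, q) = -3 - q (p(P, q) = 4 + (q + 7)*(-1) = 4 + (7 + q)*(-1) = 4 + (-7 - q) = -3 - q)
p(-45, y(13)) + K/((-12637 + 1561) - 1813) = (-3 - (-9 + 13)) + 28261/((-12637 + 1561) - 1813) = (-3 - 1*4) + 28261/(-11076 - 1813) = (-3 - 4) + 28261/(-12889) = -7 + 28261*(-1/12889) = -7 - 28261/12889 = -118484/12889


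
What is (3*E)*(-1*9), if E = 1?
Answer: -27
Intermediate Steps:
(3*E)*(-1*9) = (3*1)*(-1*9) = 3*(-9) = -27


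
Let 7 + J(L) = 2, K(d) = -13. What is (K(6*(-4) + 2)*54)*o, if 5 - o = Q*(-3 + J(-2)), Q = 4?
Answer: -25974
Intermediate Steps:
J(L) = -5 (J(L) = -7 + 2 = -5)
o = 37 (o = 5 - 4*(-3 - 5) = 5 - 4*(-8) = 5 - 1*(-32) = 5 + 32 = 37)
(K(6*(-4) + 2)*54)*o = -13*54*37 = -702*37 = -25974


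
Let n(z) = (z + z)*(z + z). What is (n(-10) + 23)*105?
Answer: 44415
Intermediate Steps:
n(z) = 4*z² (n(z) = (2*z)*(2*z) = 4*z²)
(n(-10) + 23)*105 = (4*(-10)² + 23)*105 = (4*100 + 23)*105 = (400 + 23)*105 = 423*105 = 44415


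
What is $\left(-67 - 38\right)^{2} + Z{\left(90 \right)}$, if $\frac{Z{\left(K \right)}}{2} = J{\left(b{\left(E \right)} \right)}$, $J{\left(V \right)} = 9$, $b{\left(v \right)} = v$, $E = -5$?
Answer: $11043$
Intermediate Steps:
$Z{\left(K \right)} = 18$ ($Z{\left(K \right)} = 2 \cdot 9 = 18$)
$\left(-67 - 38\right)^{2} + Z{\left(90 \right)} = \left(-67 - 38\right)^{2} + 18 = \left(-105\right)^{2} + 18 = 11025 + 18 = 11043$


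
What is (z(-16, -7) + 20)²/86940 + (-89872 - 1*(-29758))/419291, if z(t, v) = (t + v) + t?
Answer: -5074947109/36453159540 ≈ -0.13922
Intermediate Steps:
z(t, v) = v + 2*t
(z(-16, -7) + 20)²/86940 + (-89872 - 1*(-29758))/419291 = ((-7 + 2*(-16)) + 20)²/86940 + (-89872 - 1*(-29758))/419291 = ((-7 - 32) + 20)²*(1/86940) + (-89872 + 29758)*(1/419291) = (-39 + 20)²*(1/86940) - 60114*1/419291 = (-19)²*(1/86940) - 60114/419291 = 361*(1/86940) - 60114/419291 = 361/86940 - 60114/419291 = -5074947109/36453159540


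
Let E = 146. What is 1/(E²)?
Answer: 1/21316 ≈ 4.6913e-5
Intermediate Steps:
1/(E²) = 1/(146²) = 1/21316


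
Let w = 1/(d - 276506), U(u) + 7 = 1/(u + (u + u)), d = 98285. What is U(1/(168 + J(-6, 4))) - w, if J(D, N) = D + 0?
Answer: 8376388/178221 ≈ 47.000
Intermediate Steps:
J(D, N) = D
U(u) = -7 + 1/(3*u) (U(u) = -7 + 1/(u + (u + u)) = -7 + 1/(u + 2*u) = -7 + 1/(3*u))
w = -1/178221 (w = 1/(98285 - 276506) = 1/(-178221) = -1/178221 ≈ -5.6110e-6)
U(1/(168 + J(-6, 4))) - w = (-7 + 1/(3*(1/(168 - 6)))) - 1*(-1/178221) = (-7 + 1/(3*(1/162))) + 1/178221 = (-7 + (⅓)*162) + 1/178221 = (-7 + 54) + 1/178221 = 47 + 1/178221 = 8376388/178221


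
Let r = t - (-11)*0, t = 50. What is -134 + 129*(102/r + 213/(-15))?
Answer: -42566/25 ≈ -1702.6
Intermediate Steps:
r = 50 (r = 50 - (-11)*0 = 50 - 1*0 = 50 + 0 = 50)
-134 + 129*(102/r + 213/(-15)) = -134 + 129*(102/50 + 213/(-15)) = -134 + 129*(102*(1/50) + 213*(-1/15)) = -134 + 129*(51/25 - 71/5) = -134 + 129*(-304/25) = -134 - 39216/25 = -42566/25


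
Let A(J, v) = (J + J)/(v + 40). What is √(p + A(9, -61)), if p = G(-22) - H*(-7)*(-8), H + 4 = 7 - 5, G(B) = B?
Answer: 4*√273/7 ≈ 9.4415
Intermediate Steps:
A(J, v) = 2*J/(40 + v) (A(J, v) = (2*J)/(40 + v) = 2*J/(40 + v))
H = -2 (H = -4 + (7 - 5) = -4 + 2 = -2)
p = 90 (p = -22 - (-2*(-7))*(-8) = -22 - 14*(-8) = -22 - 1*(-112) = -22 + 112 = 90)
√(p + A(9, -61)) = √(90 + 2*9/(40 - 61)) = √(90 + 2*9/(-21)) = √(90 + 2*9*(-1/21)) = √(90 - 6/7) = √(624/7) = 4*√273/7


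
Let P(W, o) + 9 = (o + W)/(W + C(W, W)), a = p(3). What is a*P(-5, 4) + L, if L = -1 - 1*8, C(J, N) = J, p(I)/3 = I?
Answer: -891/10 ≈ -89.100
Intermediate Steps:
p(I) = 3*I
a = 9 (a = 3*3 = 9)
P(W, o) = -9 + (W + o)/(2*W) (P(W, o) = -9 + (o + W)/(W + W) = -9 + (W + o)/((2*W)) = -9 + (W + o)*(1/(2*W)) = -9 + (W + o)/(2*W))
L = -9 (L = -1 - 8 = -9)
a*P(-5, 4) + L = 9*((½)*(4 - 17*(-5))/(-5)) - 9 = 9*((½)*(-⅕)*(4 + 85)) - 9 = 9*((½)*(-⅕)*89) - 9 = 9*(-89/10) - 9 = -801/10 - 9 = -891/10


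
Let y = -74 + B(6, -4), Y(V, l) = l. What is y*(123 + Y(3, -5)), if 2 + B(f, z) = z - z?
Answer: -8968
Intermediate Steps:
B(f, z) = -2 (B(f, z) = -2 + (z - z) = -2 + 0 = -2)
y = -76 (y = -74 - 2 = -76)
y*(123 + Y(3, -5)) = -76*(123 - 5) = -76*118 = -8968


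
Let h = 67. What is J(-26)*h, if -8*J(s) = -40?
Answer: 335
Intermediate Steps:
J(s) = 5 (J(s) = -⅛*(-40) = 5)
J(-26)*h = 5*67 = 335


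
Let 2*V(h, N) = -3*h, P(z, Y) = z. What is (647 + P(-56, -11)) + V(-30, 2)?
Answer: 636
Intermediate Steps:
V(h, N) = -3*h/2 (V(h, N) = (-3*h)/2 = -3*h/2)
(647 + P(-56, -11)) + V(-30, 2) = (647 - 56) - 3/2*(-30) = 591 + 45 = 636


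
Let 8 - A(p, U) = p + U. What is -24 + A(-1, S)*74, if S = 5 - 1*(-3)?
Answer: 50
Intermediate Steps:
S = 8 (S = 5 + 3 = 8)
A(p, U) = 8 - U - p (A(p, U) = 8 - (p + U) = 8 - (U + p) = 8 + (-U - p) = 8 - U - p)
-24 + A(-1, S)*74 = -24 + (8 - 1*8 - 1*(-1))*74 = -24 + (8 - 8 + 1)*74 = -24 + 1*74 = -24 + 74 = 50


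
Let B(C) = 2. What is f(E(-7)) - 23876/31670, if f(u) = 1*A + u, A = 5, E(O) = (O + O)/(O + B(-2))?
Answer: 22315/3167 ≈ 7.0461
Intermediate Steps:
E(O) = 2*O/(2 + O) (E(O) = (O + O)/(O + 2) = (2*O)/(2 + O) = 2*O/(2 + O))
f(u) = 5 + u (f(u) = 1*5 + u = 5 + u)
f(E(-7)) - 23876/31670 = (5 + 2*(-7)/(2 - 7)) - 23876/31670 = (5 + 2*(-7)/(-5)) - 23876*1/31670 = (5 + 2*(-7)*(-⅕)) - 11938/15835 = (5 + 14/5) - 11938/15835 = 39/5 - 11938/15835 = 22315/3167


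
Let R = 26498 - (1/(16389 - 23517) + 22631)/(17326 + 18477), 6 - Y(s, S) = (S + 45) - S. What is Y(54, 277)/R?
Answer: -9952947576/6762228554665 ≈ -0.0014718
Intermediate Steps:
Y(s, S) = -39 (Y(s, S) = 6 - ((S + 45) - S) = 6 - ((45 + S) - S) = 6 - 1*45 = 6 - 45 = -39)
R = 6762228554665/255203784 (R = 26498 - (1/(-7128) + 22631)/35803 = 26498 - (-1/7128 + 22631)/35803 = 26498 - 161313767/(7128*35803) = 26498 - 1*161313767/255203784 = 26498 - 161313767/255203784 = 6762228554665/255203784 ≈ 26497.)
Y(54, 277)/R = -39/6762228554665/255203784 = -39*255203784/6762228554665 = -9952947576/6762228554665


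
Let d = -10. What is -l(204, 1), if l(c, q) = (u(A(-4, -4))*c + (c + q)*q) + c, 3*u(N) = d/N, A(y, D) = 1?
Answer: 271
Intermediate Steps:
u(N) = -10/(3*N) (u(N) = (-10/N)/3 = -10/(3*N))
l(c, q) = -7*c/3 + q*(c + q) (l(c, q) = ((-10/3/1)*c + (c + q)*q) + c = ((-10/3*1)*c + q*(c + q)) + c = (-10*c/3 + q*(c + q)) + c = -7*c/3 + q*(c + q))
-l(204, 1) = -(1² - 7/3*204 + 204*1) = -(1 - 476 + 204) = -1*(-271) = 271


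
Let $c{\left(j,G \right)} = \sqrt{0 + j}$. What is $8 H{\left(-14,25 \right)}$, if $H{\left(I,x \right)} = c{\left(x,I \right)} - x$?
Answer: $-160$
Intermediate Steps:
$c{\left(j,G \right)} = \sqrt{j}$
$H{\left(I,x \right)} = \sqrt{x} - x$
$8 H{\left(-14,25 \right)} = 8 \left(\sqrt{25} - 25\right) = 8 \left(5 - 25\right) = 8 \left(-20\right) = -160$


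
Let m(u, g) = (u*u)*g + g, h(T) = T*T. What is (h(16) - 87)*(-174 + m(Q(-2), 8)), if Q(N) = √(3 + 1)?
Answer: -22646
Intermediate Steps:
Q(N) = 2 (Q(N) = √4 = 2)
h(T) = T²
m(u, g) = g + g*u² (m(u, g) = u²*g + g = g*u² + g = g + g*u²)
(h(16) - 87)*(-174 + m(Q(-2), 8)) = (16² - 87)*(-174 + 8*(1 + 2²)) = (256 - 87)*(-174 + 8*(1 + 4)) = 169*(-174 + 8*5) = 169*(-174 + 40) = 169*(-134) = -22646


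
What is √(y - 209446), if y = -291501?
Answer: I*√500947 ≈ 707.78*I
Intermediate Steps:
√(y - 209446) = √(-291501 - 209446) = √(-500947) = I*√500947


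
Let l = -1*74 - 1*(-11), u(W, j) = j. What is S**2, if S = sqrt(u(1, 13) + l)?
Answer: -50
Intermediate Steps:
l = -63 (l = -74 + 11 = -63)
S = 5*I*sqrt(2) (S = sqrt(13 - 63) = sqrt(-50) = 5*I*sqrt(2) ≈ 7.0711*I)
S**2 = (5*I*sqrt(2))**2 = -50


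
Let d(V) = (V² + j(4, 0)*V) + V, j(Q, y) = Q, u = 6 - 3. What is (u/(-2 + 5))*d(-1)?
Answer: -4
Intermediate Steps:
u = 3
d(V) = V² + 5*V (d(V) = (V² + 4*V) + V = V² + 5*V)
(u/(-2 + 5))*d(-1) = (3/(-2 + 5))*(-(5 - 1)) = (3/3)*(-1*4) = ((⅓)*3)*(-4) = 1*(-4) = -4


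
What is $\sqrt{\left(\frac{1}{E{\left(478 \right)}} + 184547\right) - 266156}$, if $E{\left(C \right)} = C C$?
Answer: $\frac{i \sqrt{18646350755}}{478} \approx 285.67 i$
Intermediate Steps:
$E{\left(C \right)} = C^{2}$
$\sqrt{\left(\frac{1}{E{\left(478 \right)}} + 184547\right) - 266156} = \sqrt{\left(\frac{1}{478^{2}} + 184547\right) - 266156} = \sqrt{\left(\frac{1}{228484} + 184547\right) - 266156} = \sqrt{\frac{42166036749}{228484} - 266156} = \sqrt{- \frac{18646350755}{228484}} = \frac{i \sqrt{18646350755}}{478}$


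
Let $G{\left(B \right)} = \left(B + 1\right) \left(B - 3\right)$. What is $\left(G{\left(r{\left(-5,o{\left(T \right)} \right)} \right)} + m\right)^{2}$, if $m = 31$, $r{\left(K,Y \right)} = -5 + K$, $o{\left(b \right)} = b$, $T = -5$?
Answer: $21904$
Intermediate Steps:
$G{\left(B \right)} = \left(1 + B\right) \left(-3 + B\right)$
$\left(G{\left(r{\left(-5,o{\left(T \right)} \right)} \right)} + m\right)^{2} = \left(\left(-3 + \left(-5 - 5\right)^{2} - 2 \left(-5 - 5\right)\right) + 31\right)^{2} = \left(\left(-3 + \left(-10\right)^{2} - -20\right) + 31\right)^{2} = \left(\left(-3 + 100 + 20\right) + 31\right)^{2} = \left(117 + 31\right)^{2} = 148^{2} = 21904$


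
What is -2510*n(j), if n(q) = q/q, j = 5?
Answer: -2510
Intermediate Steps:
n(q) = 1
-2510*n(j) = -2510*1 = -2510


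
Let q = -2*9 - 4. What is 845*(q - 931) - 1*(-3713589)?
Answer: 2908304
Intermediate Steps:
q = -22 (q = -18 - 4 = -22)
845*(q - 931) - 1*(-3713589) = 845*(-22 - 931) - 1*(-3713589) = 845*(-953) + 3713589 = -805285 + 3713589 = 2908304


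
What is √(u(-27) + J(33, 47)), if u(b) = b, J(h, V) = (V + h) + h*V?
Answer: 2*√401 ≈ 40.050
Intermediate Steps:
J(h, V) = V + h + V*h (J(h, V) = (V + h) + V*h = V + h + V*h)
√(u(-27) + J(33, 47)) = √(-27 + (47 + 33 + 47*33)) = √(-27 + (47 + 33 + 1551)) = √(-27 + 1631) = √1604 = 2*√401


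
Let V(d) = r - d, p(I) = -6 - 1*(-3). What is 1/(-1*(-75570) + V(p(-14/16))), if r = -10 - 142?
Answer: 1/75421 ≈ 1.3259e-5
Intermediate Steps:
r = -152
p(I) = -3 (p(I) = -6 + 3 = -3)
V(d) = -152 - d
1/(-1*(-75570) + V(p(-14/16))) = 1/(-1*(-75570) + (-152 - 1*(-3))) = 1/(75570 + (-152 + 3)) = 1/(75570 - 149) = 1/75421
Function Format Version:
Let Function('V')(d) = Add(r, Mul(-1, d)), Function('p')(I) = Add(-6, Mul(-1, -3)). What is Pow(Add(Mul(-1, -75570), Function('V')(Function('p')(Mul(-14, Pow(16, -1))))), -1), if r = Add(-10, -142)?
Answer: Rational(1, 75421) ≈ 1.3259e-5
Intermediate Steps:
r = -152
Function('p')(I) = -3 (Function('p')(I) = Add(-6, 3) = -3)
Function('V')(d) = Add(-152, Mul(-1, d))
Pow(Add(Mul(-1, -75570), Function('V')(Function('p')(Mul(-14, Pow(16, -1))))), -1) = Pow(Add(Mul(-1, -75570), Add(-152, Mul(-1, -3))), -1) = Pow(Add(75570, Add(-152, 3)), -1) = Pow(Add(75570, -149), -1) = Pow(75421, -1) = Rational(1, 75421)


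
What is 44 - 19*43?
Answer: -773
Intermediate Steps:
44 - 19*43 = 44 - 817 = -773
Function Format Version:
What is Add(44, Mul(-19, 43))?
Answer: -773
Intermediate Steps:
Add(44, Mul(-19, 43)) = Add(44, -817) = -773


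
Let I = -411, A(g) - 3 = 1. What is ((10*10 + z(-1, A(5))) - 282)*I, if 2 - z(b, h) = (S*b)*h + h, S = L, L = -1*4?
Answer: 82200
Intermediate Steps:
A(g) = 4 (A(g) = 3 + 1 = 4)
L = -4
S = -4
z(b, h) = 2 - h + 4*b*h (z(b, h) = 2 - ((-4*b)*h + h) = 2 - (-4*b*h + h) = 2 - (h - 4*b*h) = 2 + (-h + 4*b*h) = 2 - h + 4*b*h)
((10*10 + z(-1, A(5))) - 282)*I = ((10*10 + (2 - 1*4 + 4*(-1)*4)) - 282)*(-411) = ((100 + (2 - 4 - 16)) - 282)*(-411) = ((100 - 18) - 282)*(-411) = (82 - 282)*(-411) = -200*(-411) = 82200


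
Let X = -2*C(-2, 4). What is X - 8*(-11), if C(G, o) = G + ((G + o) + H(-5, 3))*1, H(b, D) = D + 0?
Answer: 82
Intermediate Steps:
H(b, D) = D
C(G, o) = 3 + o + 2*G (C(G, o) = G + ((G + o) + 3)*1 = G + (3 + G + o)*1 = G + (3 + G + o) = 3 + o + 2*G)
X = -6 (X = -2*(3 + 4 + 2*(-2)) = -2*(3 + 4 - 4) = -2*3 = -6)
X - 8*(-11) = -6 - 8*(-11) = -6 + 88 = 82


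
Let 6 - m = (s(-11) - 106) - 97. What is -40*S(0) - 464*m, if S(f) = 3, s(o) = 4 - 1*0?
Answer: -95240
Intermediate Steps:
s(o) = 4 (s(o) = 4 + 0 = 4)
m = 205 (m = 6 - ((4 - 106) - 97) = 6 - (-102 - 97) = 6 - 1*(-199) = 6 + 199 = 205)
-40*S(0) - 464*m = -40*3 - 464*205 = -120 - 95120 = -95240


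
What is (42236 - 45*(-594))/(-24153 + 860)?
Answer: -68966/23293 ≈ -2.9608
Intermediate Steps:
(42236 - 45*(-594))/(-24153 + 860) = (42236 + 26730)/(-23293) = 68966*(-1/23293) = -68966/23293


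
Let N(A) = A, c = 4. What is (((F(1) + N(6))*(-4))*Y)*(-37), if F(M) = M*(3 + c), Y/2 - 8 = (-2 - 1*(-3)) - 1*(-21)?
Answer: 115440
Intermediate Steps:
Y = 60 (Y = 16 + 2*((-2 - 1*(-3)) - 1*(-21)) = 16 + 2*((-2 + 3) + 21) = 16 + 2*(1 + 21) = 16 + 2*22 = 16 + 44 = 60)
F(M) = 7*M (F(M) = M*(3 + 4) = M*7 = 7*M)
(((F(1) + N(6))*(-4))*Y)*(-37) = (((7*1 + 6)*(-4))*60)*(-37) = (((7 + 6)*(-4))*60)*(-37) = ((13*(-4))*60)*(-37) = -52*60*(-37) = -3120*(-37) = 115440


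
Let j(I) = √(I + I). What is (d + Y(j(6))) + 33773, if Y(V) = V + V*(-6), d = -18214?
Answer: 15559 - 10*√3 ≈ 15542.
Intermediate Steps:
j(I) = √2*√I (j(I) = √(2*I) = √2*√I)
Y(V) = -5*V (Y(V) = V - 6*V = -5*V)
(d + Y(j(6))) + 33773 = (-18214 - 5*√2*√6) + 33773 = (-18214 - 10*√3) + 33773 = 15559 - 10*√3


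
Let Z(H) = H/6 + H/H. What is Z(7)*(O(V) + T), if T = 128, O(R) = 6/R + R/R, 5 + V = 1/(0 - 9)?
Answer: 6370/23 ≈ 276.96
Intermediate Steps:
V = -46/9 (V = -5 + 1/(0 - 9) = -5 + 1/(-9) = -5 - 1/9 = -46/9 ≈ -5.1111)
O(R) = 1 + 6/R (O(R) = 6/R + 1 = 1 + 6/R)
Z(H) = 1 + H/6 (Z(H) = H*(1/6) + 1 = H/6 + 1 = 1 + H/6)
Z(7)*(O(V) + T) = (1 + (1/6)*7)*((6 - 46/9)/(-46/9) + 128) = (1 + 7/6)*(-9/46*8/9 + 128) = 13*(-4/23 + 128)/6 = (13/6)*(2940/23) = 6370/23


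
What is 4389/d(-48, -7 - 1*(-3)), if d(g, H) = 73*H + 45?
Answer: -231/13 ≈ -17.769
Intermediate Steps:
d(g, H) = 45 + 73*H
4389/d(-48, -7 - 1*(-3)) = 4389/(45 + 73*(-7 - 1*(-3))) = 4389/(45 + 73*(-7 + 3)) = 4389/(45 + 73*(-4)) = 4389/(45 - 292) = 4389/(-247) = 4389*(-1/247) = -231/13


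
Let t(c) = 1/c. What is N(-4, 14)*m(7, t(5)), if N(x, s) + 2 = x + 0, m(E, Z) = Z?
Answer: -6/5 ≈ -1.2000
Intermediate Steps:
N(x, s) = -2 + x (N(x, s) = -2 + (x + 0) = -2 + x)
N(-4, 14)*m(7, t(5)) = (-2 - 4)/5 = -6*⅕ = -6/5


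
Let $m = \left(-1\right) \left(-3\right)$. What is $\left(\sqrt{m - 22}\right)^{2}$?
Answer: $-19$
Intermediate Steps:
$m = 3$
$\left(\sqrt{m - 22}\right)^{2} = \left(\sqrt{3 - 22}\right)^{2} = \left(\sqrt{-19}\right)^{2} = \left(i \sqrt{19}\right)^{2} = -19$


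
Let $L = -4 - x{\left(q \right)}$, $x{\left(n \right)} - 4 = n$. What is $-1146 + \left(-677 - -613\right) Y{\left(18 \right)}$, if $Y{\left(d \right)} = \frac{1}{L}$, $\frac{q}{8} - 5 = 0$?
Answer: $- \frac{3434}{3} \approx -1144.7$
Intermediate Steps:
$q = 40$ ($q = 40 + 8 \cdot 0 = 40 + 0 = 40$)
$x{\left(n \right)} = 4 + n$
$L = -48$ ($L = -4 - \left(4 + 40\right) = -4 - 44 = -48$)
$Y{\left(d \right)} = - \frac{1}{48}$ ($Y{\left(d \right)} = \frac{1}{-48} = - \frac{1}{48}$)
$-1146 + \left(-677 - -613\right) Y{\left(18 \right)} = -1146 + \left(-677 - -613\right) \left(- \frac{1}{48}\right) = -1146 + \left(-677 + 613\right) \left(- \frac{1}{48}\right) = -1146 - - \frac{4}{3} = -1146 + \frac{4}{3} = - \frac{3434}{3}$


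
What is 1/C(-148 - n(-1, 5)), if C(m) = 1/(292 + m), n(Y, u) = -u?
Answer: 149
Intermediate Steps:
1/C(-148 - n(-1, 5)) = 1/(1/(292 + (-148 - (-1)*5))) = 1/(1/(292 + (-148 - 1*(-5)))) = 1/(1/(292 + (-148 + 5))) = 1/(1/(292 - 143)) = 1/(1/149) = 149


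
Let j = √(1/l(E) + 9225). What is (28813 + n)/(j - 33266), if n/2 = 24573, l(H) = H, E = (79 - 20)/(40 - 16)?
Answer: -153009661546/65290434305 - 77959*√32113641/65290434305 ≈ -2.3503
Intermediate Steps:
E = 59/24 ≈ 2.4583
n = 49146 (n = 2*24573 = 49146)
j = √32113641/59 (j = √(1/(59/24) + 9225) = √(24/59 + 9225) = √(544299/59) = √32113641/59 ≈ 96.049)
(28813 + n)/(j - 33266) = (28813 + 49146)/(√32113641/59 - 33266) = 77959/(-33266 + √32113641/59)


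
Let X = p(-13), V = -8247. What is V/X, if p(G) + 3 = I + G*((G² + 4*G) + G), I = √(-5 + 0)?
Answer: 744979/122402 + 2749*I*√5/612010 ≈ 6.0863 + 0.010044*I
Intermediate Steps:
I = I*√5 (I = √(-5) = I*√5 ≈ 2.2361*I)
p(G) = -3 + I*√5 + G*(G² + 5*G) (p(G) = -3 + (I*√5 + G*((G² + 4*G) + G)) = -3 + (I*√5 + G*(G² + 5*G)) = -3 + I*√5 + G*(G² + 5*G))
X = -1355 + I*√5 (X = -3 + (-13)³ + 5*(-13)² + I*√5 = -3 - 2197 + 5*169 + I*√5 = -3 - 2197 + 845 + I*√5 = -1355 + I*√5 ≈ -1355.0 + 2.2361*I)
V/X = -8247/(-1355 + I*√5)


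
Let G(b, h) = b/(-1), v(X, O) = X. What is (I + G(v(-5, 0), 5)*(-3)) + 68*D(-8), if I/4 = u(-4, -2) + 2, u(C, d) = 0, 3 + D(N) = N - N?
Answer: -211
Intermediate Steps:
D(N) = -3 (D(N) = -3 + (N - N) = -3 + 0 = -3)
I = 8 (I = 4*(0 + 2) = 4*2 = 8)
G(b, h) = -b (G(b, h) = b*(-1) = -b)
(I + G(v(-5, 0), 5)*(-3)) + 68*D(-8) = (8 - 1*(-5)*(-3)) + 68*(-3) = (8 + 5*(-3)) - 204 = (8 - 15) - 204 = -7 - 204 = -211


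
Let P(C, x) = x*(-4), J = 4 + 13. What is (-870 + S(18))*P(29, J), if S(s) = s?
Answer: 57936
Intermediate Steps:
J = 17
P(C, x) = -4*x
(-870 + S(18))*P(29, J) = (-870 + 18)*(-4*17) = -852*(-68) = 57936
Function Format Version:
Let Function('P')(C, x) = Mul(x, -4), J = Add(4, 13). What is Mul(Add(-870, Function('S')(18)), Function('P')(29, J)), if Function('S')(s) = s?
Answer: 57936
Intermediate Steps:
J = 17
Function('P')(C, x) = Mul(-4, x)
Mul(Add(-870, Function('S')(18)), Function('P')(29, J)) = Mul(Add(-870, 18), Mul(-4, 17)) = Mul(-852, -68) = 57936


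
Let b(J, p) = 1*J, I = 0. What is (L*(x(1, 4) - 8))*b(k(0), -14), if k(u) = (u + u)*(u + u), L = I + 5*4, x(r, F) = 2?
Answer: 0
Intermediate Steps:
L = 20 (L = 0 + 5*4 = 0 + 20 = 20)
k(u) = 4*u**2 (k(u) = (2*u)*(2*u) = 4*u**2)
b(J, p) = J
(L*(x(1, 4) - 8))*b(k(0), -14) = (20*(2 - 8))*(4*0**2) = (20*(-6))*(4*0) = -120*0 = 0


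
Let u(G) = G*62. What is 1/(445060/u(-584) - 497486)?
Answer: -9052/4503354537 ≈ -2.0101e-6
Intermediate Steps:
u(G) = 62*G
1/(445060/u(-584) - 497486) = 1/(445060/((62*(-584))) - 497486) = 1/(445060/(-36208) - 497486) = 1/(445060*(-1/36208) - 497486) = 1/(-111265/9052 - 497486) = 1/(-4503354537/9052) = -9052/4503354537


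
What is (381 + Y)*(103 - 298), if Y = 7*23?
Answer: -105690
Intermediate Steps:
Y = 161
(381 + Y)*(103 - 298) = (381 + 161)*(103 - 298) = 542*(-195) = -105690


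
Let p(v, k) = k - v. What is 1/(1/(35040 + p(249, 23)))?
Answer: 34814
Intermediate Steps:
1/(1/(35040 + p(249, 23))) = 1/(1/(35040 + (23 - 1*249))) = 1/(1/(35040 + (23 - 249))) = 1/(1/(35040 - 226)) = 1/(1/34814) = 34814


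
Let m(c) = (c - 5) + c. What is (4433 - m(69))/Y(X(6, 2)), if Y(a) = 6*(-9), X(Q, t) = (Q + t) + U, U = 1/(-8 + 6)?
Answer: -2150/27 ≈ -79.630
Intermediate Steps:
U = -½ (U = 1/(-2) = -½ ≈ -0.50000)
X(Q, t) = -½ + Q + t (X(Q, t) = (Q + t) - ½ = -½ + Q + t)
m(c) = -5 + 2*c (m(c) = (-5 + c) + c = -5 + 2*c)
Y(a) = -54
(4433 - m(69))/Y(X(6, 2)) = (4433 - (-5 + 2*69))/(-54) = (4433 - (-5 + 138))*(-1/54) = (4433 - 1*133)*(-1/54) = (4433 - 133)*(-1/54) = 4300*(-1/54) = -2150/27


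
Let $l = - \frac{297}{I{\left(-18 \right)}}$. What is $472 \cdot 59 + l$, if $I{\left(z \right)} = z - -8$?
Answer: $\frac{278777}{10} \approx 27878.0$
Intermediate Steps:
$I{\left(z \right)} = 8 + z$ ($I{\left(z \right)} = z + 8 = 8 + z$)
$l = \frac{297}{10}$ ($l = - \frac{297}{8 - 18} = - \frac{297}{-10} = \left(-297\right) \left(- \frac{1}{10}\right) = \frac{297}{10} \approx 29.7$)
$472 \cdot 59 + l = 472 \cdot 59 + \frac{297}{10} = 27848 + \frac{297}{10} = \frac{278777}{10}$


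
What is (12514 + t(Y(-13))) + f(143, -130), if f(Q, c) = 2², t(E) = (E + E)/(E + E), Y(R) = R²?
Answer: 12519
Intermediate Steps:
t(E) = 1 (t(E) = (2*E)/((2*E)) = (2*E)*(1/(2*E)) = 1)
f(Q, c) = 4
(12514 + t(Y(-13))) + f(143, -130) = (12514 + 1) + 4 = 12515 + 4 = 12519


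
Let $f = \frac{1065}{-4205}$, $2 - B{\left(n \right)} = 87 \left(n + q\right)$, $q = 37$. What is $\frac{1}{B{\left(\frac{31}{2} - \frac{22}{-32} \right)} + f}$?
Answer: $- \frac{13456}{62241613} \approx -0.00021619$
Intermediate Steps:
$B{\left(n \right)} = -3217 - 87 n$ ($B{\left(n \right)} = 2 - 87 \left(n + 37\right) = 2 - 87 \left(37 + n\right) = 2 - \left(3219 + 87 n\right) = -3217 - 87 n$)
$f = - \frac{213}{841}$ ($f = 1065 \left(- \frac{1}{4205}\right) = - \frac{213}{841} \approx -0.25327$)
$\frac{1}{B{\left(\frac{31}{2} - \frac{22}{-32} \right)} + f} = \frac{1}{\left(-3217 - 87 \left(\frac{31}{2} - \frac{22}{-32}\right)\right) - \frac{213}{841}} = \frac{1}{\left(-3217 - 87 \left(31 \cdot \frac{1}{2} - - \frac{11}{16}\right)\right) - \frac{213}{841}} = \frac{1}{\left(-3217 - 87 \left(\frac{31}{2} + \frac{11}{16}\right)\right) - \frac{213}{841}} = \frac{1}{\left(-3217 - \frac{22533}{16}\right) - \frac{213}{841}} = \frac{1}{- \frac{74005}{16} - \frac{213}{841}} = \frac{1}{- \frac{62241613}{13456}} = - \frac{13456}{62241613}$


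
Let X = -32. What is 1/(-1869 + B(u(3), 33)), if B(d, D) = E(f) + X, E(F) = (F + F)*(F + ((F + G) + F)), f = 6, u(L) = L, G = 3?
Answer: -1/1649 ≈ -0.00060643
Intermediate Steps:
E(F) = 2*F*(3 + 3*F) (E(F) = (F + F)*(F + ((F + 3) + F)) = (2*F)*(F + ((3 + F) + F)) = (2*F)*(F + (3 + 2*F)) = (2*F)*(3 + 3*F) = 2*F*(3 + 3*F))
B(d, D) = 220 (B(d, D) = 6*6*(1 + 6) - 32 = 6*6*7 - 32 = 252 - 32 = 220)
1/(-1869 + B(u(3), 33)) = 1/(-1869 + 220) = 1/(-1649) = -1/1649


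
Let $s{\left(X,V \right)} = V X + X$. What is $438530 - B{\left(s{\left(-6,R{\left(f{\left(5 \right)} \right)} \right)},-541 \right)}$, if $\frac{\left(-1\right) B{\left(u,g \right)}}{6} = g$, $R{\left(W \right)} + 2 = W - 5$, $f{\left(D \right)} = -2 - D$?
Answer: $435284$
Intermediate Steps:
$R{\left(W \right)} = -7 + W$ ($R{\left(W \right)} = -2 + \left(W - 5\right) = -2 + \left(-5 + W\right) = -7 + W$)
$s{\left(X,V \right)} = X + V X$
$B{\left(u,g \right)} = - 6 g$
$438530 - B{\left(s{\left(-6,R{\left(f{\left(5 \right)} \right)} \right)},-541 \right)} = 438530 - \left(-6\right) \left(-541\right) = 438530 - 3246 = 435284$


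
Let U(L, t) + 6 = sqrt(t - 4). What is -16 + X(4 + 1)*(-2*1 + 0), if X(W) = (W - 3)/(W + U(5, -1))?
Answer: -46/3 + 2*I*sqrt(5)/3 ≈ -15.333 + 1.4907*I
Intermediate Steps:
U(L, t) = -6 + sqrt(-4 + t) (U(L, t) = -6 + sqrt(t - 4) = -6 + sqrt(-4 + t))
X(W) = (-3 + W)/(-6 + W + I*sqrt(5)) (X(W) = (W - 3)/(W + (-6 + sqrt(-4 - 1))) = (-3 + W)/(W + (-6 + sqrt(-5))) = (-3 + W)/(W + (-6 + I*sqrt(5))) = (-3 + W)/(-6 + W + I*sqrt(5)))
-16 + X(4 + 1)*(-2*1 + 0) = -16 + ((-3 + (4 + 1))/(-6 + (4 + 1) + I*sqrt(5)))*(-2*1 + 0) = -16 + ((-3 + 5)/(-6 + 5 + I*sqrt(5)))*(-2 + 0) = -16 + (2/(-1 + I*sqrt(5)))*(-2) = -16 - 4/(-1 + I*sqrt(5))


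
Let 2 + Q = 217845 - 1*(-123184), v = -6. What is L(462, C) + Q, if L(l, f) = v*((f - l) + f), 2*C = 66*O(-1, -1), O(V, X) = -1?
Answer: 344195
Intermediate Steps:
Q = 341027 (Q = -2 + (217845 - 1*(-123184)) = -2 + (217845 + 123184) = -2 + 341029 = 341027)
C = -33 (C = (66*(-1))/2 = (½)*(-66) = -33)
L(l, f) = -12*f + 6*l (L(l, f) = -6*((f - l) + f) = -6*(-l + 2*f) = -12*f + 6*l)
L(462, C) + Q = (-12*(-33) + 6*462) + 341027 = (396 + 2772) + 341027 = 3168 + 341027 = 344195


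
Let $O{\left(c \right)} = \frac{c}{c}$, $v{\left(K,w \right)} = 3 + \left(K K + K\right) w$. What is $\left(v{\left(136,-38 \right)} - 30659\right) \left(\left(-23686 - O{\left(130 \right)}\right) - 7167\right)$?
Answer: $22790985888$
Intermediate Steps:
$v{\left(K,w \right)} = 3 + w \left(K + K^{2}\right)$ ($v{\left(K,w \right)} = 3 + \left(K^{2} + K\right) w = 3 + \left(K + K^{2}\right) w = 3 + w \left(K + K^{2}\right)$)
$O{\left(c \right)} = 1$
$\left(v{\left(136,-38 \right)} - 30659\right) \left(\left(-23686 - O{\left(130 \right)}\right) - 7167\right) = \left(\left(3 + 136 \left(-38\right) - 38 \cdot 136^{2}\right) - 30659\right) \left(\left(-23686 - 1\right) - 7167\right) = \left(\left(3 - 5168 - 702848\right) - 30659\right) \left(\left(-23686 - 1\right) - 7167\right) = \left(\left(3 - 5168 - 702848\right) - 30659\right) \left(-23687 - 7167\right) = \left(-708013 - 30659\right) \left(-30854\right) = \left(-738672\right) \left(-30854\right) = 22790985888$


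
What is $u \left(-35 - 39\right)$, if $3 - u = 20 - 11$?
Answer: $444$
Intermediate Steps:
$u = -6$ ($u = 3 - \left(20 - 11\right) = 3 - 9 = -6$)
$u \left(-35 - 39\right) = - 6 \left(-35 - 39\right) = \left(-6\right) \left(-74\right) = 444$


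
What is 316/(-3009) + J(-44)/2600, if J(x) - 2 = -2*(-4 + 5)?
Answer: -316/3009 ≈ -0.10502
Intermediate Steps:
J(x) = 0 (J(x) = 2 - 2*(-4 + 5) = 2 - 2*1 = 2 - 2 = 0)
316/(-3009) + J(-44)/2600 = 316/(-3009) + 0/2600 = 316*(-1/3009) + 0*(1/2600) = -316/3009 + 0 = -316/3009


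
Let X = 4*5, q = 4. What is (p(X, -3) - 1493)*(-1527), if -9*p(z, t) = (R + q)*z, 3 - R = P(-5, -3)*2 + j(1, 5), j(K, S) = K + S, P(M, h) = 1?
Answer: 6829253/3 ≈ 2.2764e+6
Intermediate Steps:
R = -5 (R = 3 - (1*2 + (1 + 5)) = 3 - (2 + 6) = 3 - 1*8 = 3 - 8 = -5)
X = 20
p(z, t) = z/9 (p(z, t) = -(-5 + 4)*z/9 = -(-1)*z/9 = z/9)
(p(X, -3) - 1493)*(-1527) = ((1/9)*20 - 1493)*(-1527) = (20/9 - 1493)*(-1527) = -13417/9*(-1527) = 6829253/3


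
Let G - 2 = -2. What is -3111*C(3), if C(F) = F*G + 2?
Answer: -6222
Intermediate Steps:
G = 0 (G = 2 - 2 = 0)
C(F) = 2 (C(F) = F*0 + 2 = 0 + 2 = 2)
-3111*C(3) = -3111*2 = -6222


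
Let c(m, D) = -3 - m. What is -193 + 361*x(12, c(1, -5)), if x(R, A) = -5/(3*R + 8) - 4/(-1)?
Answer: 53239/44 ≈ 1210.0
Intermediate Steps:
x(R, A) = 4 - 5/(8 + 3*R) (x(R, A) = -5/(8 + 3*R) - 4*(-1) = -5/(8 + 3*R) + 4 = 4 - 5/(8 + 3*R))
-193 + 361*x(12, c(1, -5)) = -193 + 361*(3*(9 + 4*12)/(8 + 3*12)) = -193 + 361*(3*(9 + 48)/(8 + 36)) = -193 + 361*(3*57/44) = -193 + 361*(3*(1/44)*57) = -193 + 361*(171/44) = -193 + 61731/44 = 53239/44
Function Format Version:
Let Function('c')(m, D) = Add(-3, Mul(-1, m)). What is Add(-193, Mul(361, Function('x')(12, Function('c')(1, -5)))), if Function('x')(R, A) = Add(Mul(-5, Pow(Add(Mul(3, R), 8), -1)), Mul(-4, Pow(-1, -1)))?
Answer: Rational(53239, 44) ≈ 1210.0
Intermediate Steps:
Function('x')(R, A) = Add(4, Mul(-5, Pow(Add(8, Mul(3, R)), -1))) (Function('x')(R, A) = Add(Mul(-5, Pow(Add(8, Mul(3, R)), -1)), Mul(-4, -1)) = Add(Mul(-5, Pow(Add(8, Mul(3, R)), -1)), 4) = Add(4, Mul(-5, Pow(Add(8, Mul(3, R)), -1))))
Add(-193, Mul(361, Function('x')(12, Function('c')(1, -5)))) = Add(-193, Mul(361, Mul(3, Pow(Add(8, Mul(3, 12)), -1), Add(9, Mul(4, 12))))) = Add(-193, Mul(361, Mul(3, Pow(Add(8, 36), -1), Add(9, 48)))) = Add(-193, Mul(361, Mul(3, Pow(44, -1), 57))) = Add(-193, Mul(361, Mul(3, Rational(1, 44), 57))) = Add(-193, Mul(361, Rational(171, 44))) = Add(-193, Rational(61731, 44)) = Rational(53239, 44)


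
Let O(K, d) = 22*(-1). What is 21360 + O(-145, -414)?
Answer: 21338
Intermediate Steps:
O(K, d) = -22
21360 + O(-145, -414) = 21360 - 22 = 21338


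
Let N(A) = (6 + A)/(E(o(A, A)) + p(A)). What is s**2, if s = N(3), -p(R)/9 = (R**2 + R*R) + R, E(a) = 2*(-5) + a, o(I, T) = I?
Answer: 81/38416 ≈ 0.0021085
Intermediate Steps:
E(a) = -10 + a
p(R) = -18*R**2 - 9*R (p(R) = -9*((R**2 + R*R) + R) = -9*((R**2 + R**2) + R) = -9*(2*R**2 + R) = -9*(R + 2*R**2) = -18*R**2 - 9*R)
N(A) = (6 + A)/(-10 + A - 9*A*(1 + 2*A)) (N(A) = (6 + A)/((-10 + A) - 9*A*(1 + 2*A)) = (6 + A)/(-10 + A - 9*A*(1 + 2*A)))
s = -9/196 (s = (-6 - 1*3)/(2*(5 + 4*3 + 9*3**2)) = (-6 - 3)/(2*(5 + 12 + 9*9)) = (1/2)*(-9)/(5 + 12 + 81) = (1/2)*(-9)/98 = (1/2)*(1/98)*(-9) = -9/196 ≈ -0.045918)
s**2 = (-9/196)**2 = 81/38416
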